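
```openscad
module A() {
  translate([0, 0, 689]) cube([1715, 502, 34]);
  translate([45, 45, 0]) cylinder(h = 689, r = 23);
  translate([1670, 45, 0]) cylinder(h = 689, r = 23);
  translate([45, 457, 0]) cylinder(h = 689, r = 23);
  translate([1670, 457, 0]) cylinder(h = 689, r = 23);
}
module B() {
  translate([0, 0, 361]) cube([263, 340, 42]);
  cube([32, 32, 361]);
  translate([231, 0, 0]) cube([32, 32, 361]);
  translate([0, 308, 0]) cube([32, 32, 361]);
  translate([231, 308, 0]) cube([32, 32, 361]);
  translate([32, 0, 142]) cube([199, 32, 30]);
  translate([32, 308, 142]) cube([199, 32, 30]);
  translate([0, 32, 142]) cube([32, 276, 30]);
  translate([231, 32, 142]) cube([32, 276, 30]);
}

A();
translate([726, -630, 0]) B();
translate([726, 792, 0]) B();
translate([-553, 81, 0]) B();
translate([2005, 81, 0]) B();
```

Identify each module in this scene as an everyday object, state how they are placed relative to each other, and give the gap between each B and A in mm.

A is a table. B is a stool. Four stools sit around the table at the −y, +y, −x, +x sides. The gap between each stool and the table is 290 mm.

Each stool's nearest face is 290 mm from the table's bounding box.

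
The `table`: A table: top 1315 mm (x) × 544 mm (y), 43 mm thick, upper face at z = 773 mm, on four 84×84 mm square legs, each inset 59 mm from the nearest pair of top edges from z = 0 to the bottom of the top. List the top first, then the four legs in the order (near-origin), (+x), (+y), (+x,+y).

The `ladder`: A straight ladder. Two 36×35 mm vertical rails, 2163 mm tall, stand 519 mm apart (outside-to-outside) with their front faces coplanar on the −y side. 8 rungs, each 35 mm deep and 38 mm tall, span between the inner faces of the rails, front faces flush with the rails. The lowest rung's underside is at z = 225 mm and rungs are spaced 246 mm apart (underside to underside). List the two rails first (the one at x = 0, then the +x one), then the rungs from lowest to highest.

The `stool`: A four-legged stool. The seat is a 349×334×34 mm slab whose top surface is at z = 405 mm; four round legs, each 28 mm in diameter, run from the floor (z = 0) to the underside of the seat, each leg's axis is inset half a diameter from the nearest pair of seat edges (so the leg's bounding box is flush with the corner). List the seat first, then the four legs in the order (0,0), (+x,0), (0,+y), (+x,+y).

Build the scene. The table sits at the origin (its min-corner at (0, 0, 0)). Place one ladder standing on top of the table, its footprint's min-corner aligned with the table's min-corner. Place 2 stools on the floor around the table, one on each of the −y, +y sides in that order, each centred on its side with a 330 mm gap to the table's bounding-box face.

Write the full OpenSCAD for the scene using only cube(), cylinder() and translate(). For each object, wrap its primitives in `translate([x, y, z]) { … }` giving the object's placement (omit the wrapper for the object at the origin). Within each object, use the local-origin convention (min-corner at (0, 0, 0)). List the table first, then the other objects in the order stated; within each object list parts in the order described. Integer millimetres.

translate([0, 0, 730]) cube([1315, 544, 43]);
translate([59, 59, 0]) cube([84, 84, 730]);
translate([1172, 59, 0]) cube([84, 84, 730]);
translate([59, 401, 0]) cube([84, 84, 730]);
translate([1172, 401, 0]) cube([84, 84, 730]);
translate([0, 0, 773]) {
  cube([36, 35, 2163]);
  translate([483, 0, 0]) cube([36, 35, 2163]);
  translate([36, 0, 225]) cube([447, 35, 38]);
  translate([36, 0, 471]) cube([447, 35, 38]);
  translate([36, 0, 717]) cube([447, 35, 38]);
  translate([36, 0, 963]) cube([447, 35, 38]);
  translate([36, 0, 1209]) cube([447, 35, 38]);
  translate([36, 0, 1455]) cube([447, 35, 38]);
  translate([36, 0, 1701]) cube([447, 35, 38]);
  translate([36, 0, 1947]) cube([447, 35, 38]);
}
translate([483, -664, 0]) {
  translate([0, 0, 371]) cube([349, 334, 34]);
  translate([14, 14, 0]) cylinder(h = 371, r = 14);
  translate([335, 14, 0]) cylinder(h = 371, r = 14);
  translate([14, 320, 0]) cylinder(h = 371, r = 14);
  translate([335, 320, 0]) cylinder(h = 371, r = 14);
}
translate([483, 874, 0]) {
  translate([0, 0, 371]) cube([349, 334, 34]);
  translate([14, 14, 0]) cylinder(h = 371, r = 14);
  translate([335, 14, 0]) cylinder(h = 371, r = 14);
  translate([14, 320, 0]) cylinder(h = 371, r = 14);
  translate([335, 320, 0]) cylinder(h = 371, r = 14);
}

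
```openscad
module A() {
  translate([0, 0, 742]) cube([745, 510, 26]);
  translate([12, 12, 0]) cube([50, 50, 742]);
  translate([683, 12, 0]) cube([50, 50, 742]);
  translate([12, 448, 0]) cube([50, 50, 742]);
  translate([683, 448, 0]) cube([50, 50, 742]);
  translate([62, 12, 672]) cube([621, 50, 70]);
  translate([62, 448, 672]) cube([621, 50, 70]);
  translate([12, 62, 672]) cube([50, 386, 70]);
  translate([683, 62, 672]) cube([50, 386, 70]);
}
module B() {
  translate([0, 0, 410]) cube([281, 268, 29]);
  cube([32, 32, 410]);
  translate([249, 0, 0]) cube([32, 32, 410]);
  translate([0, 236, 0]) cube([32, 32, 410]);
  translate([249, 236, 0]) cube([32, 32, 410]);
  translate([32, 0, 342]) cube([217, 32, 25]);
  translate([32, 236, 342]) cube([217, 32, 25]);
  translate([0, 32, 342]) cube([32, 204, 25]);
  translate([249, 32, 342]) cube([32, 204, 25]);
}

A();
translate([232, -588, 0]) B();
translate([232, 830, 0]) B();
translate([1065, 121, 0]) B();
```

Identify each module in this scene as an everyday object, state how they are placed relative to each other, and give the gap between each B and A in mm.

A is a table. B is a stool. Three stools sit around the table at the −y, +y, +x sides. The gap between each stool and the table is 320 mm.

Each stool's nearest face is 320 mm from the table's bounding box.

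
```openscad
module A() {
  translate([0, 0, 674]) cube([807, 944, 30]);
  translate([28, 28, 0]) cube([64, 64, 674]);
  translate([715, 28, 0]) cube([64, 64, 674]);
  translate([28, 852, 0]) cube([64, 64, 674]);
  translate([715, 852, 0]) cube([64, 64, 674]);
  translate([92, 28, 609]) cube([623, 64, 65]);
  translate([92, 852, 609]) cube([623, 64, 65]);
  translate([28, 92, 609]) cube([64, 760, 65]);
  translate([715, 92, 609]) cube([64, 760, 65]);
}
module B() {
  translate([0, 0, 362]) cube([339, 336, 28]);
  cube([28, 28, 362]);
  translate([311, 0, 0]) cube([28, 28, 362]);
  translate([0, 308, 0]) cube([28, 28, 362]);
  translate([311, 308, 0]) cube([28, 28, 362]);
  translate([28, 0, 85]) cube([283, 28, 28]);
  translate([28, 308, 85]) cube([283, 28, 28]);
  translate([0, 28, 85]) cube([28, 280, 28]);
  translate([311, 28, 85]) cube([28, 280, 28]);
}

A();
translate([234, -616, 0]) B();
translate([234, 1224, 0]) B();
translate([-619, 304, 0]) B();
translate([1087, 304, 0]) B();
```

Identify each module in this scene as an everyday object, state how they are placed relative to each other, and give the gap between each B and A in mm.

Each stool's nearest face is 280 mm from the table's bounding box.

A is a table. B is a stool. Four stools sit around the table at the −y, +y, −x, +x sides. The gap between each stool and the table is 280 mm.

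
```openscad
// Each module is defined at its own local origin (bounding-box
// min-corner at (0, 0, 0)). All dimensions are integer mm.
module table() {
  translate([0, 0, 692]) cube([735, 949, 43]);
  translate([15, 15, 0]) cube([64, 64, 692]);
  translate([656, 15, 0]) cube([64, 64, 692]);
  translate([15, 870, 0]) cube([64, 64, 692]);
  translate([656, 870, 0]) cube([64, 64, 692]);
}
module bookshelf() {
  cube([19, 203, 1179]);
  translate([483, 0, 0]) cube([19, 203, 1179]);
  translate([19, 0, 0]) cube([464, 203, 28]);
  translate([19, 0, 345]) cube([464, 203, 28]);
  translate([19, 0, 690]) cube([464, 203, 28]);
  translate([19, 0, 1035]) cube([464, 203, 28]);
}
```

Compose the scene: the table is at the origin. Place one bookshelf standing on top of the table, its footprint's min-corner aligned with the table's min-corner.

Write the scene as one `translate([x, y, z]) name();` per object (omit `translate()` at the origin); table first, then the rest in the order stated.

table();
translate([0, 0, 735]) bookshelf();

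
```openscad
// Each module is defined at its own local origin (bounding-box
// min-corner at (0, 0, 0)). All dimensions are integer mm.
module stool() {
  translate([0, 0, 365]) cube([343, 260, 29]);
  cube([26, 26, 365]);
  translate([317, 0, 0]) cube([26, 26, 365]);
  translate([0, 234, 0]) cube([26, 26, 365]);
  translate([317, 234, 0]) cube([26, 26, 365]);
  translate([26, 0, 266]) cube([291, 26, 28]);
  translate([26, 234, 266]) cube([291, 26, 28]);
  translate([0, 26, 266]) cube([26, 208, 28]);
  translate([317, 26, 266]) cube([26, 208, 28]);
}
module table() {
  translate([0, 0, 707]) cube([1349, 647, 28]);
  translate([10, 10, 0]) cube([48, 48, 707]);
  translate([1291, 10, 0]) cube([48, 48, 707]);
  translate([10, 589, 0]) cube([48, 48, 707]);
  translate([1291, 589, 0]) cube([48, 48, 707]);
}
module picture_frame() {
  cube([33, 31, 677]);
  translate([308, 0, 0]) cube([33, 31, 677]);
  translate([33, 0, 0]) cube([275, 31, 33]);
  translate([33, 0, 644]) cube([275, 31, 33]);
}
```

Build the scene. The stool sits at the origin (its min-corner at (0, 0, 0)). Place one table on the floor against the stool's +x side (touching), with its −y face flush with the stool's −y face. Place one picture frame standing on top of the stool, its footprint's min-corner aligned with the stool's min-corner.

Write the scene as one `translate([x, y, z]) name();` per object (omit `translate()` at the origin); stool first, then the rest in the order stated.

stool();
translate([343, 0, 0]) table();
translate([0, 0, 394]) picture_frame();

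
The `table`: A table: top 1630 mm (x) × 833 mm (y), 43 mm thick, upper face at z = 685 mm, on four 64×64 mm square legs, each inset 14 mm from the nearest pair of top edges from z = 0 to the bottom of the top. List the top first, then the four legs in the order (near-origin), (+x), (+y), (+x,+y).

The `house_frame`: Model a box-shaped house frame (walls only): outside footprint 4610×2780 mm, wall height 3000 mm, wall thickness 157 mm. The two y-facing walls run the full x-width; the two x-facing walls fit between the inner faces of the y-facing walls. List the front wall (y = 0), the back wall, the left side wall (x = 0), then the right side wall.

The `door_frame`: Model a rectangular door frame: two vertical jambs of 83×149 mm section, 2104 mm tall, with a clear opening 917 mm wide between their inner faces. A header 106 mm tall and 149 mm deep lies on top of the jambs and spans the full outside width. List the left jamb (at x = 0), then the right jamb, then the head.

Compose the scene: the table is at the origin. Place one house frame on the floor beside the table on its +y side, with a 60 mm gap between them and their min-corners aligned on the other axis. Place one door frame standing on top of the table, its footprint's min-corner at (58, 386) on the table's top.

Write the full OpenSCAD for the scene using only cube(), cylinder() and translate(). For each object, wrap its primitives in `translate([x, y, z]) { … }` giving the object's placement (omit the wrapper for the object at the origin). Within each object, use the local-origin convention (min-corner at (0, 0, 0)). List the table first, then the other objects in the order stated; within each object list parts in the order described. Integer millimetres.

translate([0, 0, 642]) cube([1630, 833, 43]);
translate([14, 14, 0]) cube([64, 64, 642]);
translate([1552, 14, 0]) cube([64, 64, 642]);
translate([14, 755, 0]) cube([64, 64, 642]);
translate([1552, 755, 0]) cube([64, 64, 642]);
translate([0, 893, 0]) {
  cube([4610, 157, 3000]);
  translate([0, 2623, 0]) cube([4610, 157, 3000]);
  translate([0, 157, 0]) cube([157, 2466, 3000]);
  translate([4453, 157, 0]) cube([157, 2466, 3000]);
}
translate([58, 386, 685]) {
  cube([83, 149, 2104]);
  translate([1000, 0, 0]) cube([83, 149, 2104]);
  translate([0, 0, 2104]) cube([1083, 149, 106]);
}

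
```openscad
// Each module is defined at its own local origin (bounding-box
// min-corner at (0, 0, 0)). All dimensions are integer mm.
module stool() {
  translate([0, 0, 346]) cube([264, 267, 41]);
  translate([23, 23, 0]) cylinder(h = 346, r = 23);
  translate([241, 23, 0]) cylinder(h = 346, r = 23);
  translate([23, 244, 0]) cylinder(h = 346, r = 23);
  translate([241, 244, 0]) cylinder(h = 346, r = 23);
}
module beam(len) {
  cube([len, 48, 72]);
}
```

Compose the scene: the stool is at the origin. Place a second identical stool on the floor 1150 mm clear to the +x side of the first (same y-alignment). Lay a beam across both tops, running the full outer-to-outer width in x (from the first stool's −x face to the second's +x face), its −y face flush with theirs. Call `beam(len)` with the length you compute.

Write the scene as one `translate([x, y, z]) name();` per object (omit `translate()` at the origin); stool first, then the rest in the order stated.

stool();
translate([1414, 0, 0]) stool();
translate([0, 0, 387]) beam(1678);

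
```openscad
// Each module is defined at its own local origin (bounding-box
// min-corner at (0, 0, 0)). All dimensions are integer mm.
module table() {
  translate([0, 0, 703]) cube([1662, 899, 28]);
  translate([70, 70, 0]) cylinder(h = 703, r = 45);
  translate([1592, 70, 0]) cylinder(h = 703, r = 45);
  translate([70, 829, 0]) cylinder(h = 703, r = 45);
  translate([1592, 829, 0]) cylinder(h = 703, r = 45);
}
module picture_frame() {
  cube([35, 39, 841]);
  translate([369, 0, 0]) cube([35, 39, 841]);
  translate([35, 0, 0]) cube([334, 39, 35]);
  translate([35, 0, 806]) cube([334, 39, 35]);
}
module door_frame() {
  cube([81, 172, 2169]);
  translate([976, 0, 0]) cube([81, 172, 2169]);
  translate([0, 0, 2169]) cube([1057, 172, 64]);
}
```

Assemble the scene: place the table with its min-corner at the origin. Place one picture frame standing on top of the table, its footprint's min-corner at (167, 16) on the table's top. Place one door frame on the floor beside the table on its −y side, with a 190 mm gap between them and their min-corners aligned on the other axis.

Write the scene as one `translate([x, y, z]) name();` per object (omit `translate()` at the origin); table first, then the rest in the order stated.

table();
translate([167, 16, 731]) picture_frame();
translate([0, -362, 0]) door_frame();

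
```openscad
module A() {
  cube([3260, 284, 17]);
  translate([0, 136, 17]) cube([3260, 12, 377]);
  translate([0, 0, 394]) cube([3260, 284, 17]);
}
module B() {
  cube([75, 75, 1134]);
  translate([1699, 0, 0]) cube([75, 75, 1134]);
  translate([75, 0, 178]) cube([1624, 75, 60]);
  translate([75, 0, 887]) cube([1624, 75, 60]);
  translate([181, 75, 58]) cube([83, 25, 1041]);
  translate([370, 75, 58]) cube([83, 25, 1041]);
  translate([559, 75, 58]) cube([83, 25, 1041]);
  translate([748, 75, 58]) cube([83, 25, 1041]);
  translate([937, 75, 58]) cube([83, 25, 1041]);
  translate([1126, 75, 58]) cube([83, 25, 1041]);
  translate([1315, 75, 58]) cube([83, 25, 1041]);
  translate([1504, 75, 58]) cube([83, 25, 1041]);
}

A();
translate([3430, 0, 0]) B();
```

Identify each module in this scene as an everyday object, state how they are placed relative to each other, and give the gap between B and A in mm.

The fence section's nearest face is 170 mm from the I-beam's +x face.

A is an I-beam. B is a fence section. The fence section is on the floor beside the I-beam on its +x side. The gap between the fence section and the I-beam is 170 mm.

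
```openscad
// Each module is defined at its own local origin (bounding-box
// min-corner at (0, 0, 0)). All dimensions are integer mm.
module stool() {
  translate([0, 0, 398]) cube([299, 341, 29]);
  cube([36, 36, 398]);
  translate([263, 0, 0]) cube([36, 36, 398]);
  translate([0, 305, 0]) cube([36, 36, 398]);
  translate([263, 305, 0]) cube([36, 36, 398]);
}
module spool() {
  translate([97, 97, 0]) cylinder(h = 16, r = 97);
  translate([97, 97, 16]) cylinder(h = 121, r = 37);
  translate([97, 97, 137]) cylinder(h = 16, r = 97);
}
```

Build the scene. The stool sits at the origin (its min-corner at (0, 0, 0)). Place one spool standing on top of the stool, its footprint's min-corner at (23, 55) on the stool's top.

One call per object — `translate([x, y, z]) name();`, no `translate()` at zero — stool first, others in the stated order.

stool();
translate([23, 55, 427]) spool();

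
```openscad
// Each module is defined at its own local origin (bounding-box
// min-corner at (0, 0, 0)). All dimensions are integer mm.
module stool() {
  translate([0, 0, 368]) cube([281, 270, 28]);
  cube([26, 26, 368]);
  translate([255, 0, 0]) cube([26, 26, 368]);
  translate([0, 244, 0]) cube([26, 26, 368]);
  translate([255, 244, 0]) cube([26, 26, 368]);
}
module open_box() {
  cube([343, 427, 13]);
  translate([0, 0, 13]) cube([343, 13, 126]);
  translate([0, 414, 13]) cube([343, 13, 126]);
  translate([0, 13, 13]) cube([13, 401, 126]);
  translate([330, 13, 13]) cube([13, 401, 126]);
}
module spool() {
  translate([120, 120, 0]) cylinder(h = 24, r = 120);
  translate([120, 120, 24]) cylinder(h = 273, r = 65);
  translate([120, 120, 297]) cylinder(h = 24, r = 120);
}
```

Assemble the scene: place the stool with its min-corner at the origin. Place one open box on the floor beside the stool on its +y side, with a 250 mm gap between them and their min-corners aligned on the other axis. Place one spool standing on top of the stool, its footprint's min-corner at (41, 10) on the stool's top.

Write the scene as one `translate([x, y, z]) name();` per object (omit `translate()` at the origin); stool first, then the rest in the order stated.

stool();
translate([0, 520, 0]) open_box();
translate([41, 10, 396]) spool();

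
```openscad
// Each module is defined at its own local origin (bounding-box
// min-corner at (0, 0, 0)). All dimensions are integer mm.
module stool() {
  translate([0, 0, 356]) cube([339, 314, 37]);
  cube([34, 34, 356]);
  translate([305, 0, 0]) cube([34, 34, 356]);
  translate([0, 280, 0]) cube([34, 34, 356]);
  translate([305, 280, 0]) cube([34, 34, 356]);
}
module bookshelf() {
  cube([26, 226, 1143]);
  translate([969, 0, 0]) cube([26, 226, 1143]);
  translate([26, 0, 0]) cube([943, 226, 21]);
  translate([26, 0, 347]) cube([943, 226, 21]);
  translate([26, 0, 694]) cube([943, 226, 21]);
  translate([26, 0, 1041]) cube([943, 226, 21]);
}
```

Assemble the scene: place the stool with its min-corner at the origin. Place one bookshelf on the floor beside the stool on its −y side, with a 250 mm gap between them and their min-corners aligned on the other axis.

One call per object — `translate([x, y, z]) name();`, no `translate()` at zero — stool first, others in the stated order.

stool();
translate([0, -476, 0]) bookshelf();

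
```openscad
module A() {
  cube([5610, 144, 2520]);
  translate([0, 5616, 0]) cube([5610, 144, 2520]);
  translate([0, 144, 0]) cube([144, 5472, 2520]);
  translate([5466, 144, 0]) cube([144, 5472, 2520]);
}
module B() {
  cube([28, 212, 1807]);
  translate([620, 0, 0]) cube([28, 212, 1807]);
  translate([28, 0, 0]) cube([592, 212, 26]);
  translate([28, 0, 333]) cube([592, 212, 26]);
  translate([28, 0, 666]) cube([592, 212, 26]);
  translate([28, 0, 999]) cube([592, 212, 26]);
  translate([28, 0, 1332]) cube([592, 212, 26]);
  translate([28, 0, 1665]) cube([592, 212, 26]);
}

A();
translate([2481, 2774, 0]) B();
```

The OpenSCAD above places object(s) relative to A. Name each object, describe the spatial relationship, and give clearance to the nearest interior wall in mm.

Clearances: x = 2337, y = 2630; minimum 2337 mm.

A is a house frame. B is a bookshelf. The bookshelf sits inside the house frame, centred. The clearance to the nearest interior wall is 2337 mm.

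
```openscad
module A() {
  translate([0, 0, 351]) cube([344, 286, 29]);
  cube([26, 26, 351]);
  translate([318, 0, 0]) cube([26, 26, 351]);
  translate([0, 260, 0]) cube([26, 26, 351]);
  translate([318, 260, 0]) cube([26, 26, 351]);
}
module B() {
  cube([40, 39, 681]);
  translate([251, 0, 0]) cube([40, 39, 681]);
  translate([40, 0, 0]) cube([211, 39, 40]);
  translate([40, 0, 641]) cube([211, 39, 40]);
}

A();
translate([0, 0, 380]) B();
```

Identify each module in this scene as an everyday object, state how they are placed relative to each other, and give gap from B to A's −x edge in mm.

The picture frame's min-x is at 0; the stool's min-x is 0; gap = 0 mm.

A is a stool. B is a picture frame. The picture frame is on top of the stool. The gap from the picture frame to the stool's −x edge is 0 mm.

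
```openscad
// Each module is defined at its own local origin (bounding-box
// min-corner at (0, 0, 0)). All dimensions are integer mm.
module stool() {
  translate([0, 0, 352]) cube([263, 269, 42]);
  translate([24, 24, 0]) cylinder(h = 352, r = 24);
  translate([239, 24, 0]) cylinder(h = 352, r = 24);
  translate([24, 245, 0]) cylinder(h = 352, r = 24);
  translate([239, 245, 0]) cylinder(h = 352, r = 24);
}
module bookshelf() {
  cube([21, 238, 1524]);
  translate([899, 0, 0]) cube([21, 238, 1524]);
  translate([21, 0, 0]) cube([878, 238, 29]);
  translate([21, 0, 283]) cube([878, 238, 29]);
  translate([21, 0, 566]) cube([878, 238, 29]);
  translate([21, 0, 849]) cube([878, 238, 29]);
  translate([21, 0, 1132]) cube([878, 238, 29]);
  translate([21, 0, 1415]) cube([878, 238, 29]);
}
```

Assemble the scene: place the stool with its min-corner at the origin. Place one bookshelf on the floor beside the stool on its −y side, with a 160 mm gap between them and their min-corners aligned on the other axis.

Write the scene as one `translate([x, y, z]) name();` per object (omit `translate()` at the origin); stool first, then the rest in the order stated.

stool();
translate([0, -398, 0]) bookshelf();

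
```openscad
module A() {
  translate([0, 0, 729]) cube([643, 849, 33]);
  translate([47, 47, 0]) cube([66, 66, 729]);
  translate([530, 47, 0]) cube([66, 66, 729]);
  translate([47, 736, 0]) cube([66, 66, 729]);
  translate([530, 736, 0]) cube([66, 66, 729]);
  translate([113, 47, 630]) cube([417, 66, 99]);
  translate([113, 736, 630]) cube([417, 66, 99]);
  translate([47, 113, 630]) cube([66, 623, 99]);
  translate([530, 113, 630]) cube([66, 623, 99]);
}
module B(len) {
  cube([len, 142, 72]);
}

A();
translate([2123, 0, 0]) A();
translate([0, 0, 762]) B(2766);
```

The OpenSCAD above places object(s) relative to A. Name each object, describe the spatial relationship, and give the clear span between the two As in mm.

Second table starts at x = 2123; first ends at x = 643; clear span = 2123 − 643 = 1480 mm.

A is a table. B is a beam. A beam spans the tops of two tables. The clear span between the two tables is 1480 mm.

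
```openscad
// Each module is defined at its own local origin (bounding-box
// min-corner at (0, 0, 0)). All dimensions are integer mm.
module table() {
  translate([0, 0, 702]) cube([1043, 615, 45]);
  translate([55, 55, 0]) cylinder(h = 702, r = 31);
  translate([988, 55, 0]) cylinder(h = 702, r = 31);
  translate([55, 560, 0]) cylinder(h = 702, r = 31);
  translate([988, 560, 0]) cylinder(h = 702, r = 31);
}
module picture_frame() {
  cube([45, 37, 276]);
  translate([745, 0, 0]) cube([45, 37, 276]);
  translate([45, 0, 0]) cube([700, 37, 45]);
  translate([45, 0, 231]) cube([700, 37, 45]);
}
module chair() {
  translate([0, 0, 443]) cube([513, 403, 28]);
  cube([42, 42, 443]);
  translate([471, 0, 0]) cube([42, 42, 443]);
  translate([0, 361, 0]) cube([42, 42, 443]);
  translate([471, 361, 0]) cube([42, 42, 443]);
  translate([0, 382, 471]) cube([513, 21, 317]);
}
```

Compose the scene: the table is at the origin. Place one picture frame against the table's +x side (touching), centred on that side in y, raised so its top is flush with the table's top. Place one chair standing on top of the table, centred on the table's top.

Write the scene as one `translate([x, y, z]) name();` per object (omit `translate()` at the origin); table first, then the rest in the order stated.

table();
translate([1043, 289, 471]) picture_frame();
translate([265, 106, 747]) chair();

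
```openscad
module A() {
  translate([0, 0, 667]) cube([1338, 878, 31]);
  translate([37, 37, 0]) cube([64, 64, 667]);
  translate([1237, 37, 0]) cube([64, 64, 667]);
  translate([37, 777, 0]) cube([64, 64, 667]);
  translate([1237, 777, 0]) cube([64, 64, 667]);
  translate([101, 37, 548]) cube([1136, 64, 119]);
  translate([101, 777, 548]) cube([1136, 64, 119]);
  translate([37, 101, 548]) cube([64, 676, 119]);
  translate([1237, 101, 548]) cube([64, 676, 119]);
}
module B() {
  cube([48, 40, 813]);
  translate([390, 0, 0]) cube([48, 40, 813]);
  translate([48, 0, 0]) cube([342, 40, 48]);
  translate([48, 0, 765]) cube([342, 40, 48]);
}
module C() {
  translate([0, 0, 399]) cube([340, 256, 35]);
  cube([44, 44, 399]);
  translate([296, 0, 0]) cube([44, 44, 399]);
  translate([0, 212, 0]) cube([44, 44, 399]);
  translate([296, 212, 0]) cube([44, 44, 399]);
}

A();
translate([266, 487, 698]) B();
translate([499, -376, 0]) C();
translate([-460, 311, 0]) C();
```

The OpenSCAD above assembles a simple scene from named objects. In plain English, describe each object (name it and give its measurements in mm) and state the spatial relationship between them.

A is a rectangular dining table. The top is 1338×878×31 mm with its upper surface at z = 698 mm. It stands on four 64×64 mm square legs, each inset 37 mm from the nearest pair of top edges, running from the floor to the underside of the top. Four apron rails, 64 mm thick and 119 mm tall, run between adjacent legs with their top edges flush with the underside of the top and their outer faces flush with the legs' outer faces.

B is a picture frame with a 342×717 mm rectangular opening (x by z) and a uniform 48 mm border on every side. Frame depth is 40 mm along y. It is built from two vertical stiles running the full outside height and two horizontal rails spanning the gap between the stiles.

C is a simple wooden stool: a rectangular seat 340 mm (x) by 256 mm (y), 35 mm thick, top face at z = 434 mm, on four square legs, each 44×44 mm in cross-section. The legs rest on z = 0, each flush with a corner of the seat.

The picture frame is on top of the table. Two stools sit around the table at the −y, −x sides.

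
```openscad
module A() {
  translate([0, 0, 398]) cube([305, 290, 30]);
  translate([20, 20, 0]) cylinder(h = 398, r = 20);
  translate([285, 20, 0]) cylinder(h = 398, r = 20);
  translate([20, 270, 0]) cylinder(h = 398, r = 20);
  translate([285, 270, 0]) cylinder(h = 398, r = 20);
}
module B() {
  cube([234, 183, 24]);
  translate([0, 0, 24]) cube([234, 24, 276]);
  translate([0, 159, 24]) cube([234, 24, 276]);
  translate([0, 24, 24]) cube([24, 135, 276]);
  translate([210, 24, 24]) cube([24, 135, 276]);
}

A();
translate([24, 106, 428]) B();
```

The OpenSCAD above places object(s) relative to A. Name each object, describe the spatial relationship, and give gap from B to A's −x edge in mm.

A is a stool. B is an open box. The open box is on top of the stool. The gap from the open box to the stool's −x edge is 24 mm.

The open box's min-x is at 24; the stool's min-x is 0; gap = 24 mm.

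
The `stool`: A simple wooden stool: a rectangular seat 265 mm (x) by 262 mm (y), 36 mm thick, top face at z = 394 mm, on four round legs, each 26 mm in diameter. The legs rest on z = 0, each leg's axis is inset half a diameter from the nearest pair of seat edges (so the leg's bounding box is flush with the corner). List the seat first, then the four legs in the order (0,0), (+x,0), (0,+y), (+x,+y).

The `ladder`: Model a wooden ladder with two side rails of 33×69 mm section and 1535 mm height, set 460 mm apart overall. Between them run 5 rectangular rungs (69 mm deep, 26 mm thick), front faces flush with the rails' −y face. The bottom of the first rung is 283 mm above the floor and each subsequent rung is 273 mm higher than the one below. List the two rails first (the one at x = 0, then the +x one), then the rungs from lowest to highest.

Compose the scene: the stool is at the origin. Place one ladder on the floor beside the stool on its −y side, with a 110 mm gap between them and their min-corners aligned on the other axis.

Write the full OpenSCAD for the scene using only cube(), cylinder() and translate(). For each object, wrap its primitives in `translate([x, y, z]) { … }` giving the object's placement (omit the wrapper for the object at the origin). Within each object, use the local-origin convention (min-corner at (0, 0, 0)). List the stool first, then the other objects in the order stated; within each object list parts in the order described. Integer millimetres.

translate([0, 0, 358]) cube([265, 262, 36]);
translate([13, 13, 0]) cylinder(h = 358, r = 13);
translate([252, 13, 0]) cylinder(h = 358, r = 13);
translate([13, 249, 0]) cylinder(h = 358, r = 13);
translate([252, 249, 0]) cylinder(h = 358, r = 13);
translate([0, -179, 0]) {
  cube([33, 69, 1535]);
  translate([427, 0, 0]) cube([33, 69, 1535]);
  translate([33, 0, 283]) cube([394, 69, 26]);
  translate([33, 0, 556]) cube([394, 69, 26]);
  translate([33, 0, 829]) cube([394, 69, 26]);
  translate([33, 0, 1102]) cube([394, 69, 26]);
  translate([33, 0, 1375]) cube([394, 69, 26]);
}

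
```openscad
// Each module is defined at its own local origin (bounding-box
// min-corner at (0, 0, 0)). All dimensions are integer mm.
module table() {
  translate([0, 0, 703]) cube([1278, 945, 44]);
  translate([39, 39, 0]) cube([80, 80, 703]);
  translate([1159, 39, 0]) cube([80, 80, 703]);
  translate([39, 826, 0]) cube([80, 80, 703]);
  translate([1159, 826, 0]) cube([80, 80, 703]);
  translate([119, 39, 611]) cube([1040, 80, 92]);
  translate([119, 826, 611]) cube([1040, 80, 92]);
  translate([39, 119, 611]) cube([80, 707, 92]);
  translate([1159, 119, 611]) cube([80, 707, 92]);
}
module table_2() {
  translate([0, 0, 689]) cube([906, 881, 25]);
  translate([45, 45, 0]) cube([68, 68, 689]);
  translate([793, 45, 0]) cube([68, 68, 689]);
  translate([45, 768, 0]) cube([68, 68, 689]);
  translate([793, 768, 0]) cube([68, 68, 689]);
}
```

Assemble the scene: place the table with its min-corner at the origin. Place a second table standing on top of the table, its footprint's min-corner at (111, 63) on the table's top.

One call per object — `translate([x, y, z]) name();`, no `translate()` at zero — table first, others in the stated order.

table();
translate([111, 63, 747]) table_2();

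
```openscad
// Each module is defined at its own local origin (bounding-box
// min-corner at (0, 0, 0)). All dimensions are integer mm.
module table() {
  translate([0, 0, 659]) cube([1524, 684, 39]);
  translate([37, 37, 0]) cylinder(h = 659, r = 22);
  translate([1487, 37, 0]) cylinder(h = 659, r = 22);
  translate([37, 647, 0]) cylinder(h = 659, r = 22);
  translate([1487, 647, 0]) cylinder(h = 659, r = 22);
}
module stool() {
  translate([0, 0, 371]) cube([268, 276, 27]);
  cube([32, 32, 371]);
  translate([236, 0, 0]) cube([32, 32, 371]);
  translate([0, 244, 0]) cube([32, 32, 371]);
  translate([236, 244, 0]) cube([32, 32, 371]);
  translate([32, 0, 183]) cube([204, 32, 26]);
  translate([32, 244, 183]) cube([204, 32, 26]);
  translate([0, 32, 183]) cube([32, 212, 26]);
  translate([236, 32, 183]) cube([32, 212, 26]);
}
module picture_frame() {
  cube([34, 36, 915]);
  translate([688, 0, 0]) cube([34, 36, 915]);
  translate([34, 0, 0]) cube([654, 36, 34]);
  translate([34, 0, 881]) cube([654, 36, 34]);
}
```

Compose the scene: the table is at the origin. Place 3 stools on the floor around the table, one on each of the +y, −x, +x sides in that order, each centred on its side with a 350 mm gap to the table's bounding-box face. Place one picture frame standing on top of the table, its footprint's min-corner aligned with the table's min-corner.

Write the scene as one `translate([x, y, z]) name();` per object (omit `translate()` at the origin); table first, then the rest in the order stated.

table();
translate([628, 1034, 0]) stool();
translate([-618, 204, 0]) stool();
translate([1874, 204, 0]) stool();
translate([0, 0, 698]) picture_frame();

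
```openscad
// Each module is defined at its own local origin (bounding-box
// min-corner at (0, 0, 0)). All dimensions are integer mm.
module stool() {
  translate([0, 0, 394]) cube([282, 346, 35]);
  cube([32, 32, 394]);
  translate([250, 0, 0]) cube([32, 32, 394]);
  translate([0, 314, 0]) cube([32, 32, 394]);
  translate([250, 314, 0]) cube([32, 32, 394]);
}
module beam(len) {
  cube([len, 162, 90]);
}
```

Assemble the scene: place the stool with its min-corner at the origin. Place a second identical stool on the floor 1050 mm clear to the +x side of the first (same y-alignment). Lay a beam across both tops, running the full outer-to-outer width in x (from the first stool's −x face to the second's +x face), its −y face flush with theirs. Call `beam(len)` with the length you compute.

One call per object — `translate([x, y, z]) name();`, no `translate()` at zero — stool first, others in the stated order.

stool();
translate([1332, 0, 0]) stool();
translate([0, 0, 429]) beam(1614);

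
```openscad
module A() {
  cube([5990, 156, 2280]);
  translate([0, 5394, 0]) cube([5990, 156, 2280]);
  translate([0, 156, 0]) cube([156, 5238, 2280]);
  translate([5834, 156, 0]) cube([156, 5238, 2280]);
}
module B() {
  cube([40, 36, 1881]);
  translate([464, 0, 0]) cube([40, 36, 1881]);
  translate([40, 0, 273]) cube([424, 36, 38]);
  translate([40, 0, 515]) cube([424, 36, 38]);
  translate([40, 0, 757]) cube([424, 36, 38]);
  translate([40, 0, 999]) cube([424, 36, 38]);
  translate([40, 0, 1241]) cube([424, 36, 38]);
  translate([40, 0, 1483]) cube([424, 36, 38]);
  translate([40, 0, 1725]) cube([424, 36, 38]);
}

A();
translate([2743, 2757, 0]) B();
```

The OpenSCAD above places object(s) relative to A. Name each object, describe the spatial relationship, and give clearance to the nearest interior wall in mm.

Clearances: x = 2587, y = 2601; minimum 2587 mm.

A is a house frame. B is a ladder. The ladder sits inside the house frame, centred. The clearance to the nearest interior wall is 2587 mm.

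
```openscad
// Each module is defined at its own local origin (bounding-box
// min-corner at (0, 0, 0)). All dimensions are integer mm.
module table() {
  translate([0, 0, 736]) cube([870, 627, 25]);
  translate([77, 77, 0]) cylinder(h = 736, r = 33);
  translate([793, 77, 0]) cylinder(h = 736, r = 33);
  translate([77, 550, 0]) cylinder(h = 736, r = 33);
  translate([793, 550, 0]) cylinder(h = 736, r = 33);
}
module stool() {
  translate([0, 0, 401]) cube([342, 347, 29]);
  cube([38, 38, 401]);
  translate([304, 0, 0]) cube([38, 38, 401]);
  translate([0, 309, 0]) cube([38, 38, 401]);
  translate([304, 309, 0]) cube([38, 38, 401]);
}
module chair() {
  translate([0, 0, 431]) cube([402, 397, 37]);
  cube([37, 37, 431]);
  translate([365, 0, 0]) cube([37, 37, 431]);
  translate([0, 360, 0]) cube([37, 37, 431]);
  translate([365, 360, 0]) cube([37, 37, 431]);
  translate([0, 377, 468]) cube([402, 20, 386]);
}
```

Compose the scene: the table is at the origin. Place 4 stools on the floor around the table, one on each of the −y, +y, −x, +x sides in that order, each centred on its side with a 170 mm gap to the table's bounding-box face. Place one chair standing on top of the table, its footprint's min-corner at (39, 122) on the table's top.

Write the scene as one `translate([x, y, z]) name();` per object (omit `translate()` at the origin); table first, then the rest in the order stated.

table();
translate([264, -517, 0]) stool();
translate([264, 797, 0]) stool();
translate([-512, 140, 0]) stool();
translate([1040, 140, 0]) stool();
translate([39, 122, 761]) chair();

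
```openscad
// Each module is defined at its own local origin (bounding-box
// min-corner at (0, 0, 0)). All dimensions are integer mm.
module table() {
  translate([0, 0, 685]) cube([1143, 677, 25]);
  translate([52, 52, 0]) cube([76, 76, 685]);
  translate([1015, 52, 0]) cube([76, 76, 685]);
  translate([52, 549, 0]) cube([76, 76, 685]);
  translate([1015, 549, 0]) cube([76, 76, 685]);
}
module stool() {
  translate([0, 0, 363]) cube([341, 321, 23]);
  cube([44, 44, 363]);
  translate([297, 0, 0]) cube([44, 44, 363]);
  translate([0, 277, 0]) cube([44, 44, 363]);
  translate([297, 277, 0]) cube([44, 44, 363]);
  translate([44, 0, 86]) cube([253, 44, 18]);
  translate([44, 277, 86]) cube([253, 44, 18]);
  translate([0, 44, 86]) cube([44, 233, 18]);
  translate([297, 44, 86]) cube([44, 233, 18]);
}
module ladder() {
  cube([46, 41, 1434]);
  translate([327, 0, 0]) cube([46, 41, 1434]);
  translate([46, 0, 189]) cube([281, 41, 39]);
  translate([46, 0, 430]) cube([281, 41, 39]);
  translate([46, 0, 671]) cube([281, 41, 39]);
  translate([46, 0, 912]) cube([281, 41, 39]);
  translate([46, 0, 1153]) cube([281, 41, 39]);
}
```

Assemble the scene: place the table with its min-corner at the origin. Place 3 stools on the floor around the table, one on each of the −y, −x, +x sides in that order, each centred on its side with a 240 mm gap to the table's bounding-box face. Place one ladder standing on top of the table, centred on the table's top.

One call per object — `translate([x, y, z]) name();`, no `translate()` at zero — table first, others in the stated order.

table();
translate([401, -561, 0]) stool();
translate([-581, 178, 0]) stool();
translate([1383, 178, 0]) stool();
translate([385, 318, 710]) ladder();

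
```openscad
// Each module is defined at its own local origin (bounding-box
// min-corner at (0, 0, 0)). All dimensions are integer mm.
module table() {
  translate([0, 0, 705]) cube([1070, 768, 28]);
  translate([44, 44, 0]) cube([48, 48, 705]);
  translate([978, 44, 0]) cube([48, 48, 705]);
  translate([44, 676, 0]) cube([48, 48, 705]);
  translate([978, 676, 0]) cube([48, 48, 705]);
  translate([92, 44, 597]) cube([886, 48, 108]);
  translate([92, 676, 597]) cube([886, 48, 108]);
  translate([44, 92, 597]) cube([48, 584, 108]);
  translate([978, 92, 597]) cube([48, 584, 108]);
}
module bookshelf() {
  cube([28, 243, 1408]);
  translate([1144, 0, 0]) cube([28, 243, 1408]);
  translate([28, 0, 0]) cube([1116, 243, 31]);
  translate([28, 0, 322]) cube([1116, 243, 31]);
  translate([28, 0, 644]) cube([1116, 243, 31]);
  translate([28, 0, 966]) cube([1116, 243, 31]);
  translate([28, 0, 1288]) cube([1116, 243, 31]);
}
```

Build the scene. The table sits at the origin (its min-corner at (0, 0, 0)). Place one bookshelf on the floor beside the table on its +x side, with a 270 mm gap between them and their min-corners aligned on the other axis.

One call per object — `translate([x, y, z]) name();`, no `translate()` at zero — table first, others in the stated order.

table();
translate([1340, 0, 0]) bookshelf();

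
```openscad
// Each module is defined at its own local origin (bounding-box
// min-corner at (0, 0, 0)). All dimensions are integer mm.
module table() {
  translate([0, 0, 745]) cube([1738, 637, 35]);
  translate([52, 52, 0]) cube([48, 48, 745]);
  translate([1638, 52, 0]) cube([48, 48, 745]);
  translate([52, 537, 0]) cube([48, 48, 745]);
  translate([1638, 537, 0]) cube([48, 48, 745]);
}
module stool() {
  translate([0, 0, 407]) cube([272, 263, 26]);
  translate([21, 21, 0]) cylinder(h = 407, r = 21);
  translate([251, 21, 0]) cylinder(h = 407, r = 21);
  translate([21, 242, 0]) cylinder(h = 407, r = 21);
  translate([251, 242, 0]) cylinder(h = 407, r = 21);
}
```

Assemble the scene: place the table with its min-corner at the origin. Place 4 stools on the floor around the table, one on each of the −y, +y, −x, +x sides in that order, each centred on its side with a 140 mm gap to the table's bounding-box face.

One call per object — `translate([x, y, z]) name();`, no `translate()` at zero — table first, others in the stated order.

table();
translate([733, -403, 0]) stool();
translate([733, 777, 0]) stool();
translate([-412, 187, 0]) stool();
translate([1878, 187, 0]) stool();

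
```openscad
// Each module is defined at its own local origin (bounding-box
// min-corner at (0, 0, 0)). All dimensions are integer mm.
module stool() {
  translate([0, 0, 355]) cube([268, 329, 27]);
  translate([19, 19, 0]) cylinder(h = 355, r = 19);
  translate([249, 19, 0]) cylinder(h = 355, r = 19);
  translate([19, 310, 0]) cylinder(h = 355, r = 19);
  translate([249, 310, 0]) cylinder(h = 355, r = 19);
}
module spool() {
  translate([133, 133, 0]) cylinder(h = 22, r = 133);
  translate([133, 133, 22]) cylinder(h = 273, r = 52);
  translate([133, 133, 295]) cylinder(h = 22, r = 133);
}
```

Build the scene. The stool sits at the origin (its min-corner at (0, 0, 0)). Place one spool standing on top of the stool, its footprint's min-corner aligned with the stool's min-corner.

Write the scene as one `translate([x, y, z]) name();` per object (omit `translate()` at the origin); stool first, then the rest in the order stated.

stool();
translate([0, 0, 382]) spool();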